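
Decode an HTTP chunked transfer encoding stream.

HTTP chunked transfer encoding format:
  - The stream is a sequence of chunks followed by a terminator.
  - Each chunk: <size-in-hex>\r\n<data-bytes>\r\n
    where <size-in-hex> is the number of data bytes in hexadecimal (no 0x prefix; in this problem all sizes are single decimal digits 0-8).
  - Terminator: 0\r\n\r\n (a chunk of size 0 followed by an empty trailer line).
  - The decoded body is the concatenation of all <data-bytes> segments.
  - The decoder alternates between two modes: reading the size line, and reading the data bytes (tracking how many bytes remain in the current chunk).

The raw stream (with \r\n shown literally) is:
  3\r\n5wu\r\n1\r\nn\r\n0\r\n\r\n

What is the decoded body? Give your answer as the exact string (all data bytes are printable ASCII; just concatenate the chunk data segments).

Chunk 1: stream[0..1]='3' size=0x3=3, data at stream[3..6]='5wu' -> body[0..3], body so far='5wu'
Chunk 2: stream[8..9]='1' size=0x1=1, data at stream[11..12]='n' -> body[3..4], body so far='5wun'
Chunk 3: stream[14..15]='0' size=0 (terminator). Final body='5wun' (4 bytes)

Answer: 5wun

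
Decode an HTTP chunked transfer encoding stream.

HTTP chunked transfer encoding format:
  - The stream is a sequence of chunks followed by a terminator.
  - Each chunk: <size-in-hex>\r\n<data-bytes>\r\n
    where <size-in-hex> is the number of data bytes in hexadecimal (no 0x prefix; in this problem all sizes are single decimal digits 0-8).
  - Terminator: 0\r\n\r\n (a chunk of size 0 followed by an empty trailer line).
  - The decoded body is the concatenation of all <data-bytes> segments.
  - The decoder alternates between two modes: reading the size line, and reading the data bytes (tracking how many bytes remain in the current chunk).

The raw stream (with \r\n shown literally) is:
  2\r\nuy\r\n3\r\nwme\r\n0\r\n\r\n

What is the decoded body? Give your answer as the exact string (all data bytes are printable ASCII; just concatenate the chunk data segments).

Answer: uywme

Derivation:
Chunk 1: stream[0..1]='2' size=0x2=2, data at stream[3..5]='uy' -> body[0..2], body so far='uy'
Chunk 2: stream[7..8]='3' size=0x3=3, data at stream[10..13]='wme' -> body[2..5], body so far='uywme'
Chunk 3: stream[15..16]='0' size=0 (terminator). Final body='uywme' (5 bytes)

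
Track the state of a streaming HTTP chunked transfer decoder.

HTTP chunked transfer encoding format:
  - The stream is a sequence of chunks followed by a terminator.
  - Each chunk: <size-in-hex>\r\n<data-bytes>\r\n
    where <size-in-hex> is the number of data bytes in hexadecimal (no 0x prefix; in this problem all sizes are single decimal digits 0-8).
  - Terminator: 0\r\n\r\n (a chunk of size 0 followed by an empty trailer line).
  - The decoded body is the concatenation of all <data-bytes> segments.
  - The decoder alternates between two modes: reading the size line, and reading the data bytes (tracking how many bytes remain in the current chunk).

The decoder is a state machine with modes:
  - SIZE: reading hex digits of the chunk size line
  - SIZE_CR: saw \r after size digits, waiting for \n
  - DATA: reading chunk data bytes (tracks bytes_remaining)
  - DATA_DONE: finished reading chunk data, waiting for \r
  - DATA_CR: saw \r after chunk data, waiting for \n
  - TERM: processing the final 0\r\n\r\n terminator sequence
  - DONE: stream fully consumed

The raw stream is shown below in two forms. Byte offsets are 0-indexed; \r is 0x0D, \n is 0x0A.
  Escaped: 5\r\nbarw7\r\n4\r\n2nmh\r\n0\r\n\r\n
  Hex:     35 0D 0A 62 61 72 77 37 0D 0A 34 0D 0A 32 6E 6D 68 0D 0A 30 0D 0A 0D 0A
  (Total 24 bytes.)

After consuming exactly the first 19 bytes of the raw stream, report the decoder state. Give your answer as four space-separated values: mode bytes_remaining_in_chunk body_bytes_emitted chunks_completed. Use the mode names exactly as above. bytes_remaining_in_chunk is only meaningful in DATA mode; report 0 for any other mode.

Answer: SIZE 0 9 2

Derivation:
Byte 0 = '5': mode=SIZE remaining=0 emitted=0 chunks_done=0
Byte 1 = 0x0D: mode=SIZE_CR remaining=0 emitted=0 chunks_done=0
Byte 2 = 0x0A: mode=DATA remaining=5 emitted=0 chunks_done=0
Byte 3 = 'b': mode=DATA remaining=4 emitted=1 chunks_done=0
Byte 4 = 'a': mode=DATA remaining=3 emitted=2 chunks_done=0
Byte 5 = 'r': mode=DATA remaining=2 emitted=3 chunks_done=0
Byte 6 = 'w': mode=DATA remaining=1 emitted=4 chunks_done=0
Byte 7 = '7': mode=DATA_DONE remaining=0 emitted=5 chunks_done=0
Byte 8 = 0x0D: mode=DATA_CR remaining=0 emitted=5 chunks_done=0
Byte 9 = 0x0A: mode=SIZE remaining=0 emitted=5 chunks_done=1
Byte 10 = '4': mode=SIZE remaining=0 emitted=5 chunks_done=1
Byte 11 = 0x0D: mode=SIZE_CR remaining=0 emitted=5 chunks_done=1
Byte 12 = 0x0A: mode=DATA remaining=4 emitted=5 chunks_done=1
Byte 13 = '2': mode=DATA remaining=3 emitted=6 chunks_done=1
Byte 14 = 'n': mode=DATA remaining=2 emitted=7 chunks_done=1
Byte 15 = 'm': mode=DATA remaining=1 emitted=8 chunks_done=1
Byte 16 = 'h': mode=DATA_DONE remaining=0 emitted=9 chunks_done=1
Byte 17 = 0x0D: mode=DATA_CR remaining=0 emitted=9 chunks_done=1
Byte 18 = 0x0A: mode=SIZE remaining=0 emitted=9 chunks_done=2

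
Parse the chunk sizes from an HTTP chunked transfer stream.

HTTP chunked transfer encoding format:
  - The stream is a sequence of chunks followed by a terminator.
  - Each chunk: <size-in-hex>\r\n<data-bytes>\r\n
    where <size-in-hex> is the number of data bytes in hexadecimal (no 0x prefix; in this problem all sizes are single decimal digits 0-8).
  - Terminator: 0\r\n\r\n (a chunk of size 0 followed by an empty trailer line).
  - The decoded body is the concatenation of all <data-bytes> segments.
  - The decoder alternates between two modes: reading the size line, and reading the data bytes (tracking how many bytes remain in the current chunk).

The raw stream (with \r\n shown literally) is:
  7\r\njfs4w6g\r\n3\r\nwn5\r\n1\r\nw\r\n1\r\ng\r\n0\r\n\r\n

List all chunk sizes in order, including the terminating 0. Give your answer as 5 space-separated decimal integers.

Answer: 7 3 1 1 0

Derivation:
Chunk 1: stream[0..1]='7' size=0x7=7, data at stream[3..10]='jfs4w6g' -> body[0..7], body so far='jfs4w6g'
Chunk 2: stream[12..13]='3' size=0x3=3, data at stream[15..18]='wn5' -> body[7..10], body so far='jfs4w6gwn5'
Chunk 3: stream[20..21]='1' size=0x1=1, data at stream[23..24]='w' -> body[10..11], body so far='jfs4w6gwn5w'
Chunk 4: stream[26..27]='1' size=0x1=1, data at stream[29..30]='g' -> body[11..12], body so far='jfs4w6gwn5wg'
Chunk 5: stream[32..33]='0' size=0 (terminator). Final body='jfs4w6gwn5wg' (12 bytes)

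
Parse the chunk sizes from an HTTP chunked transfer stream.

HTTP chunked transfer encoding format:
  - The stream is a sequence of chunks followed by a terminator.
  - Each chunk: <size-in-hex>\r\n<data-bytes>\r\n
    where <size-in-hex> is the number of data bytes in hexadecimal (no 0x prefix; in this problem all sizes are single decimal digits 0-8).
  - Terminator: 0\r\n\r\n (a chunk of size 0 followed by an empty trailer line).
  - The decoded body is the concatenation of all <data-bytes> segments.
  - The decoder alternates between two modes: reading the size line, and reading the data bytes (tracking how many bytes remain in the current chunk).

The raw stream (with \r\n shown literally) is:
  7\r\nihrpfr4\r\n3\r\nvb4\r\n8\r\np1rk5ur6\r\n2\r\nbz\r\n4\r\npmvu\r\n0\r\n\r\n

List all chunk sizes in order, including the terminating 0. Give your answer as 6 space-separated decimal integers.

Chunk 1: stream[0..1]='7' size=0x7=7, data at stream[3..10]='ihrpfr4' -> body[0..7], body so far='ihrpfr4'
Chunk 2: stream[12..13]='3' size=0x3=3, data at stream[15..18]='vb4' -> body[7..10], body so far='ihrpfr4vb4'
Chunk 3: stream[20..21]='8' size=0x8=8, data at stream[23..31]='p1rk5ur6' -> body[10..18], body so far='ihrpfr4vb4p1rk5ur6'
Chunk 4: stream[33..34]='2' size=0x2=2, data at stream[36..38]='bz' -> body[18..20], body so far='ihrpfr4vb4p1rk5ur6bz'
Chunk 5: stream[40..41]='4' size=0x4=4, data at stream[43..47]='pmvu' -> body[20..24], body so far='ihrpfr4vb4p1rk5ur6bzpmvu'
Chunk 6: stream[49..50]='0' size=0 (terminator). Final body='ihrpfr4vb4p1rk5ur6bzpmvu' (24 bytes)

Answer: 7 3 8 2 4 0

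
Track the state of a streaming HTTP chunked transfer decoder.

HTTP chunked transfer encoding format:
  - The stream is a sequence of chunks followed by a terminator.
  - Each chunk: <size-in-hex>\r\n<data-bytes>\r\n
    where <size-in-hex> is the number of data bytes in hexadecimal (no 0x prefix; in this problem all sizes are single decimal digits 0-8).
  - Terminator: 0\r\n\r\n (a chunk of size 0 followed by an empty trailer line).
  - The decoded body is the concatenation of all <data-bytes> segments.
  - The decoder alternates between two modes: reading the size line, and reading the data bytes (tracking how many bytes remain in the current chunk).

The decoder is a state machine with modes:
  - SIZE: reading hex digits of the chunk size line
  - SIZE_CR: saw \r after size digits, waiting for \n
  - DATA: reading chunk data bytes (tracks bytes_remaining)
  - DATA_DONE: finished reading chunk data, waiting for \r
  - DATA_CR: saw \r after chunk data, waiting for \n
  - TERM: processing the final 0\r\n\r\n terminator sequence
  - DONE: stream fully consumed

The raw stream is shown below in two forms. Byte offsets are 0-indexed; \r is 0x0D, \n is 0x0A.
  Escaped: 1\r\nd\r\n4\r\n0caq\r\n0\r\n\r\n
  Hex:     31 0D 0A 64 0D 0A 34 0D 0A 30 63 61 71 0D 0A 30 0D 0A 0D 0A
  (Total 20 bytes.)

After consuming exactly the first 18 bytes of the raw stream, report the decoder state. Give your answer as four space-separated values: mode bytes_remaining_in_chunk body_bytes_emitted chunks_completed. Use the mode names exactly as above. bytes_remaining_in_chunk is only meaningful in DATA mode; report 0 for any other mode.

Answer: TERM 0 5 2

Derivation:
Byte 0 = '1': mode=SIZE remaining=0 emitted=0 chunks_done=0
Byte 1 = 0x0D: mode=SIZE_CR remaining=0 emitted=0 chunks_done=0
Byte 2 = 0x0A: mode=DATA remaining=1 emitted=0 chunks_done=0
Byte 3 = 'd': mode=DATA_DONE remaining=0 emitted=1 chunks_done=0
Byte 4 = 0x0D: mode=DATA_CR remaining=0 emitted=1 chunks_done=0
Byte 5 = 0x0A: mode=SIZE remaining=0 emitted=1 chunks_done=1
Byte 6 = '4': mode=SIZE remaining=0 emitted=1 chunks_done=1
Byte 7 = 0x0D: mode=SIZE_CR remaining=0 emitted=1 chunks_done=1
Byte 8 = 0x0A: mode=DATA remaining=4 emitted=1 chunks_done=1
Byte 9 = '0': mode=DATA remaining=3 emitted=2 chunks_done=1
Byte 10 = 'c': mode=DATA remaining=2 emitted=3 chunks_done=1
Byte 11 = 'a': mode=DATA remaining=1 emitted=4 chunks_done=1
Byte 12 = 'q': mode=DATA_DONE remaining=0 emitted=5 chunks_done=1
Byte 13 = 0x0D: mode=DATA_CR remaining=0 emitted=5 chunks_done=1
Byte 14 = 0x0A: mode=SIZE remaining=0 emitted=5 chunks_done=2
Byte 15 = '0': mode=SIZE remaining=0 emitted=5 chunks_done=2
Byte 16 = 0x0D: mode=SIZE_CR remaining=0 emitted=5 chunks_done=2
Byte 17 = 0x0A: mode=TERM remaining=0 emitted=5 chunks_done=2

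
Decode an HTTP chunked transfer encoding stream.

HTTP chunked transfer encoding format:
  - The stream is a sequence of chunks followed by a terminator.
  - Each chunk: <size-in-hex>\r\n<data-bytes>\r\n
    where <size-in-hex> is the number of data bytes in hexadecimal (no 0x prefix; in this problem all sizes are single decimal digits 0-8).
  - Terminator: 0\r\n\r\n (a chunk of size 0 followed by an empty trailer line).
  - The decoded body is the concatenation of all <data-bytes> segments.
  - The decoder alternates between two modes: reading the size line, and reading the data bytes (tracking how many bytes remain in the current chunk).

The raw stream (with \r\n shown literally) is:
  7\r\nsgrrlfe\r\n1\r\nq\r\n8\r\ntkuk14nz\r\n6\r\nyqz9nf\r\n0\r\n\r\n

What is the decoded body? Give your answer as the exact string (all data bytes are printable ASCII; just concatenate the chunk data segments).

Answer: sgrrlfeqtkuk14nzyqz9nf

Derivation:
Chunk 1: stream[0..1]='7' size=0x7=7, data at stream[3..10]='sgrrlfe' -> body[0..7], body so far='sgrrlfe'
Chunk 2: stream[12..13]='1' size=0x1=1, data at stream[15..16]='q' -> body[7..8], body so far='sgrrlfeq'
Chunk 3: stream[18..19]='8' size=0x8=8, data at stream[21..29]='tkuk14nz' -> body[8..16], body so far='sgrrlfeqtkuk14nz'
Chunk 4: stream[31..32]='6' size=0x6=6, data at stream[34..40]='yqz9nf' -> body[16..22], body so far='sgrrlfeqtkuk14nzyqz9nf'
Chunk 5: stream[42..43]='0' size=0 (terminator). Final body='sgrrlfeqtkuk14nzyqz9nf' (22 bytes)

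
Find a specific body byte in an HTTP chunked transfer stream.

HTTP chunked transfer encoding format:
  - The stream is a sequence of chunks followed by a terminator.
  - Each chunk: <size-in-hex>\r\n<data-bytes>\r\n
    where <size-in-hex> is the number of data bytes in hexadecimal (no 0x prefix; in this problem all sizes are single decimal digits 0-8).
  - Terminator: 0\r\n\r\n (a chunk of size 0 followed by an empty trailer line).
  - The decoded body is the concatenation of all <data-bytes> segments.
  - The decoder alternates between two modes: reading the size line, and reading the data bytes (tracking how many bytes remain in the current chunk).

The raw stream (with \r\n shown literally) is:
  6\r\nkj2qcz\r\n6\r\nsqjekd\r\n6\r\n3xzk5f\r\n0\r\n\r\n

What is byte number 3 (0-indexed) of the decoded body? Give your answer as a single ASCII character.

Answer: q

Derivation:
Chunk 1: stream[0..1]='6' size=0x6=6, data at stream[3..9]='kj2qcz' -> body[0..6], body so far='kj2qcz'
Chunk 2: stream[11..12]='6' size=0x6=6, data at stream[14..20]='sqjekd' -> body[6..12], body so far='kj2qczsqjekd'
Chunk 3: stream[22..23]='6' size=0x6=6, data at stream[25..31]='3xzk5f' -> body[12..18], body so far='kj2qczsqjekd3xzk5f'
Chunk 4: stream[33..34]='0' size=0 (terminator). Final body='kj2qczsqjekd3xzk5f' (18 bytes)
Body byte 3 = 'q'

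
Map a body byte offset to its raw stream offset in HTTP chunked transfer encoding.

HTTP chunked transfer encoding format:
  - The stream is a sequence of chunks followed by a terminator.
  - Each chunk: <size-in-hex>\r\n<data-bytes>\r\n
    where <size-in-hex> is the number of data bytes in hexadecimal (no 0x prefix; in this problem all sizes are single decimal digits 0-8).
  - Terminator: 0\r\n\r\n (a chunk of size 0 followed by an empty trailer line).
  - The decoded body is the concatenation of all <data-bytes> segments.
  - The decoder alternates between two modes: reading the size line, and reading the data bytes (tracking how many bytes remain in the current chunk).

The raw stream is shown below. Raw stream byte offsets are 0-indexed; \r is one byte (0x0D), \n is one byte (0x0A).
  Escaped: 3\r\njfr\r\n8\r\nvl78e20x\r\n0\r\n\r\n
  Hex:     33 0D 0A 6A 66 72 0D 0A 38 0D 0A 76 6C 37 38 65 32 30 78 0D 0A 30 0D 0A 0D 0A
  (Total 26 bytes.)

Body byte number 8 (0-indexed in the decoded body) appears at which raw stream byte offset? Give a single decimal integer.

Answer: 16

Derivation:
Chunk 1: stream[0..1]='3' size=0x3=3, data at stream[3..6]='jfr' -> body[0..3], body so far='jfr'
Chunk 2: stream[8..9]='8' size=0x8=8, data at stream[11..19]='vl78e20x' -> body[3..11], body so far='jfrvl78e20x'
Chunk 3: stream[21..22]='0' size=0 (terminator). Final body='jfrvl78e20x' (11 bytes)
Body byte 8 at stream offset 16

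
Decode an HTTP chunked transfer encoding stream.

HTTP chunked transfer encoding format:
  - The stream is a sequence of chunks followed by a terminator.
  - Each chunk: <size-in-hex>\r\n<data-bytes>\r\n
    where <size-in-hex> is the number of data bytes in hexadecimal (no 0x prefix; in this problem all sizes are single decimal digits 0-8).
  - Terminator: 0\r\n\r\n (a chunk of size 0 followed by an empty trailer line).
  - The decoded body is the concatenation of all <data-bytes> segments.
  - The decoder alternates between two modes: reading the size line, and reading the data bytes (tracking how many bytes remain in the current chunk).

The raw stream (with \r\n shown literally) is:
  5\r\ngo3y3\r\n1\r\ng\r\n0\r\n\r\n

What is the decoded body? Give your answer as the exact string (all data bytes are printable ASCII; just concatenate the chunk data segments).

Chunk 1: stream[0..1]='5' size=0x5=5, data at stream[3..8]='go3y3' -> body[0..5], body so far='go3y3'
Chunk 2: stream[10..11]='1' size=0x1=1, data at stream[13..14]='g' -> body[5..6], body so far='go3y3g'
Chunk 3: stream[16..17]='0' size=0 (terminator). Final body='go3y3g' (6 bytes)

Answer: go3y3g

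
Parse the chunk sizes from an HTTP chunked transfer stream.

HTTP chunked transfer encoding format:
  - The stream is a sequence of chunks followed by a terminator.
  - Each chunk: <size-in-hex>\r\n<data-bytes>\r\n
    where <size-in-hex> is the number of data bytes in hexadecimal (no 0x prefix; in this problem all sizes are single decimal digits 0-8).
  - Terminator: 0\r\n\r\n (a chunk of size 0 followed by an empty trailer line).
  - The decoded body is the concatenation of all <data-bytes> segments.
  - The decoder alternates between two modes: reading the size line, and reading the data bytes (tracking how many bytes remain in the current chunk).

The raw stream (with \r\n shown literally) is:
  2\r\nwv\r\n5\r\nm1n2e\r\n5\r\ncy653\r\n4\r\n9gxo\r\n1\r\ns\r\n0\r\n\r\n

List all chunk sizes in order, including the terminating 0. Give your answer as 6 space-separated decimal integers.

Chunk 1: stream[0..1]='2' size=0x2=2, data at stream[3..5]='wv' -> body[0..2], body so far='wv'
Chunk 2: stream[7..8]='5' size=0x5=5, data at stream[10..15]='m1n2e' -> body[2..7], body so far='wvm1n2e'
Chunk 3: stream[17..18]='5' size=0x5=5, data at stream[20..25]='cy653' -> body[7..12], body so far='wvm1n2ecy653'
Chunk 4: stream[27..28]='4' size=0x4=4, data at stream[30..34]='9gxo' -> body[12..16], body so far='wvm1n2ecy6539gxo'
Chunk 5: stream[36..37]='1' size=0x1=1, data at stream[39..40]='s' -> body[16..17], body so far='wvm1n2ecy6539gxos'
Chunk 6: stream[42..43]='0' size=0 (terminator). Final body='wvm1n2ecy6539gxos' (17 bytes)

Answer: 2 5 5 4 1 0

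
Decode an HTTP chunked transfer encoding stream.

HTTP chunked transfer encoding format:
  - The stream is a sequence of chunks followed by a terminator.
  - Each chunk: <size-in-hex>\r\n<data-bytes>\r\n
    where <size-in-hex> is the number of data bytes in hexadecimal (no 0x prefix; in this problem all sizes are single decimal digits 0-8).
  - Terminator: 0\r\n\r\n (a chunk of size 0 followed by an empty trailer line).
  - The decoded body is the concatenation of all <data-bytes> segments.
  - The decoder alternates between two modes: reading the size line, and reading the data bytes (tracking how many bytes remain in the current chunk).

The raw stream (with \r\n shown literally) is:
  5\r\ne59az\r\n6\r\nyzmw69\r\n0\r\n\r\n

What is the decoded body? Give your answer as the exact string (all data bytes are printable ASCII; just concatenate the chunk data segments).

Chunk 1: stream[0..1]='5' size=0x5=5, data at stream[3..8]='e59az' -> body[0..5], body so far='e59az'
Chunk 2: stream[10..11]='6' size=0x6=6, data at stream[13..19]='yzmw69' -> body[5..11], body so far='e59azyzmw69'
Chunk 3: stream[21..22]='0' size=0 (terminator). Final body='e59azyzmw69' (11 bytes)

Answer: e59azyzmw69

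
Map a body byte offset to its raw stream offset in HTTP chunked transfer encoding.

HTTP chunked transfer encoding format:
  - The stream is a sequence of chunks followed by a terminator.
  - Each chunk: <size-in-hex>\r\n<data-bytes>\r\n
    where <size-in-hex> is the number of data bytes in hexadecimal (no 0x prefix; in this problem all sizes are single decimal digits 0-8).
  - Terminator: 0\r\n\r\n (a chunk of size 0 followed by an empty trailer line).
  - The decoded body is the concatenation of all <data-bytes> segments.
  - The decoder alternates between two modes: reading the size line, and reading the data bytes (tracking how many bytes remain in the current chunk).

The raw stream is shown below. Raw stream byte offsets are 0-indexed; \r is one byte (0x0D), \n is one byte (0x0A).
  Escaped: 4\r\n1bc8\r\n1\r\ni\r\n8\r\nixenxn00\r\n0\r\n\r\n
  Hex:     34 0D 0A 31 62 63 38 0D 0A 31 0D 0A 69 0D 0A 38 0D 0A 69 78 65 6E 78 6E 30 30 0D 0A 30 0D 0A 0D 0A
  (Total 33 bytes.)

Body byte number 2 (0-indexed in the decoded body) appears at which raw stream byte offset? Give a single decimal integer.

Chunk 1: stream[0..1]='4' size=0x4=4, data at stream[3..7]='1bc8' -> body[0..4], body so far='1bc8'
Chunk 2: stream[9..10]='1' size=0x1=1, data at stream[12..13]='i' -> body[4..5], body so far='1bc8i'
Chunk 3: stream[15..16]='8' size=0x8=8, data at stream[18..26]='ixenxn00' -> body[5..13], body so far='1bc8iixenxn00'
Chunk 4: stream[28..29]='0' size=0 (terminator). Final body='1bc8iixenxn00' (13 bytes)
Body byte 2 at stream offset 5

Answer: 5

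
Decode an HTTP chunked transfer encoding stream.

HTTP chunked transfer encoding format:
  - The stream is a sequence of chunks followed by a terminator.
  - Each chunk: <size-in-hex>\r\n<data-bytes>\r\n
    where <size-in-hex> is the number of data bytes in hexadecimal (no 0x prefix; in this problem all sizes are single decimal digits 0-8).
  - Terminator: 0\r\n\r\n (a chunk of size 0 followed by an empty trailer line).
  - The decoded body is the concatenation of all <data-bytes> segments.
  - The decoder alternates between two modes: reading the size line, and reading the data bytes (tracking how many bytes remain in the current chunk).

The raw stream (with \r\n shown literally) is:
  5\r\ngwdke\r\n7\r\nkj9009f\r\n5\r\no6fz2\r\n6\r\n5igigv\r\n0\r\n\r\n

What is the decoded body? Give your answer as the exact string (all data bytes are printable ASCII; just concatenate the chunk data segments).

Answer: gwdkekj9009fo6fz25igigv

Derivation:
Chunk 1: stream[0..1]='5' size=0x5=5, data at stream[3..8]='gwdke' -> body[0..5], body so far='gwdke'
Chunk 2: stream[10..11]='7' size=0x7=7, data at stream[13..20]='kj9009f' -> body[5..12], body so far='gwdkekj9009f'
Chunk 3: stream[22..23]='5' size=0x5=5, data at stream[25..30]='o6fz2' -> body[12..17], body so far='gwdkekj9009fo6fz2'
Chunk 4: stream[32..33]='6' size=0x6=6, data at stream[35..41]='5igigv' -> body[17..23], body so far='gwdkekj9009fo6fz25igigv'
Chunk 5: stream[43..44]='0' size=0 (terminator). Final body='gwdkekj9009fo6fz25igigv' (23 bytes)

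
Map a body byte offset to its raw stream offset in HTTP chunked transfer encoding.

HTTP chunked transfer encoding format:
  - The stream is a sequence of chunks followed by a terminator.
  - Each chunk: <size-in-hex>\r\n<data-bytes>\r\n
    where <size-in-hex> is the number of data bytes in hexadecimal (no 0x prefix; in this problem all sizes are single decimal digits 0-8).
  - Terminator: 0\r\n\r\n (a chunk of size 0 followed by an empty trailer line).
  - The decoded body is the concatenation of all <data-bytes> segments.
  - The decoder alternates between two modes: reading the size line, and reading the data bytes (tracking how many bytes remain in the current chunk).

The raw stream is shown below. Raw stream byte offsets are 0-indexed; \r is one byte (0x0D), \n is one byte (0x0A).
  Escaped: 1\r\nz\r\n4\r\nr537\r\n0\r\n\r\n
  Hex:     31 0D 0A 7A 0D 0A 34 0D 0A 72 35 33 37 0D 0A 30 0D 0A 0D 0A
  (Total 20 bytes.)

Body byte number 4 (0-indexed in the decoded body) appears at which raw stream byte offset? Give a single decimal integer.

Chunk 1: stream[0..1]='1' size=0x1=1, data at stream[3..4]='z' -> body[0..1], body so far='z'
Chunk 2: stream[6..7]='4' size=0x4=4, data at stream[9..13]='r537' -> body[1..5], body so far='zr537'
Chunk 3: stream[15..16]='0' size=0 (terminator). Final body='zr537' (5 bytes)
Body byte 4 at stream offset 12

Answer: 12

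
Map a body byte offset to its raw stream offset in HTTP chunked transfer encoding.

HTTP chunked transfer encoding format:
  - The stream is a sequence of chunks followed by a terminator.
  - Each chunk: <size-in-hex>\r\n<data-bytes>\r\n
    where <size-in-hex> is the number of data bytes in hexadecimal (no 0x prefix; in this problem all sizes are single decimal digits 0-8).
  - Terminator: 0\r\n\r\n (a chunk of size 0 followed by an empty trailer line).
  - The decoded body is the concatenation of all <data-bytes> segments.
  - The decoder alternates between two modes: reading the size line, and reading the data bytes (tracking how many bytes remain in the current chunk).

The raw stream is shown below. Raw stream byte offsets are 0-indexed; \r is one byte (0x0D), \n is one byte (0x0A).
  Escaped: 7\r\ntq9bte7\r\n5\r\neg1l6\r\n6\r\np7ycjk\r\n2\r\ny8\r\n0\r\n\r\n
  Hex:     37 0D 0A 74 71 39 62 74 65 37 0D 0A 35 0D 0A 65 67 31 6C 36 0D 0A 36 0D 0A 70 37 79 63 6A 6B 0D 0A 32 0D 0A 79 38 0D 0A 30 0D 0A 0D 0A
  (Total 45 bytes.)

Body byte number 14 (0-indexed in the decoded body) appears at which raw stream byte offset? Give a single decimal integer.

Chunk 1: stream[0..1]='7' size=0x7=7, data at stream[3..10]='tq9bte7' -> body[0..7], body so far='tq9bte7'
Chunk 2: stream[12..13]='5' size=0x5=5, data at stream[15..20]='eg1l6' -> body[7..12], body so far='tq9bte7eg1l6'
Chunk 3: stream[22..23]='6' size=0x6=6, data at stream[25..31]='p7ycjk' -> body[12..18], body so far='tq9bte7eg1l6p7ycjk'
Chunk 4: stream[33..34]='2' size=0x2=2, data at stream[36..38]='y8' -> body[18..20], body so far='tq9bte7eg1l6p7ycjky8'
Chunk 5: stream[40..41]='0' size=0 (terminator). Final body='tq9bte7eg1l6p7ycjky8' (20 bytes)
Body byte 14 at stream offset 27

Answer: 27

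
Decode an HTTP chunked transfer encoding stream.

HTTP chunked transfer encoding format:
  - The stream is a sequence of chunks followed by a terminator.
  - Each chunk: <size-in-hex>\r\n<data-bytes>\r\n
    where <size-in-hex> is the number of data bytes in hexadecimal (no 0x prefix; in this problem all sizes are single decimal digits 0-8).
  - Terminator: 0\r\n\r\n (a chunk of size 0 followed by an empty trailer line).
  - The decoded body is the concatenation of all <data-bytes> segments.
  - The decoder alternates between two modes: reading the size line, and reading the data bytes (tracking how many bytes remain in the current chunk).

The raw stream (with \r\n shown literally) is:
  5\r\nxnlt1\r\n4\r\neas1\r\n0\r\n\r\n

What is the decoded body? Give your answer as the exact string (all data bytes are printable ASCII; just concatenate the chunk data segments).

Answer: xnlt1eas1

Derivation:
Chunk 1: stream[0..1]='5' size=0x5=5, data at stream[3..8]='xnlt1' -> body[0..5], body so far='xnlt1'
Chunk 2: stream[10..11]='4' size=0x4=4, data at stream[13..17]='eas1' -> body[5..9], body so far='xnlt1eas1'
Chunk 3: stream[19..20]='0' size=0 (terminator). Final body='xnlt1eas1' (9 bytes)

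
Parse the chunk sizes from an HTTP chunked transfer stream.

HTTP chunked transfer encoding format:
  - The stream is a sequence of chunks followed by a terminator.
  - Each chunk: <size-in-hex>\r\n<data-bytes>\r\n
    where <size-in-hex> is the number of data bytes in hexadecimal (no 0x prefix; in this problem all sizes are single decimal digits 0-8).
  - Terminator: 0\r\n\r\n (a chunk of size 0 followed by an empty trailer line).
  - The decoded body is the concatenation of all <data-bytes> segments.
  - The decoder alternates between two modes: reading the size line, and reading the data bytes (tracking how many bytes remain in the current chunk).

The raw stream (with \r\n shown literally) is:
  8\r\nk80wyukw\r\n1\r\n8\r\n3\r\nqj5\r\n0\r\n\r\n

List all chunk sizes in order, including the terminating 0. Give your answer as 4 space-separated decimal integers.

Chunk 1: stream[0..1]='8' size=0x8=8, data at stream[3..11]='k80wyukw' -> body[0..8], body so far='k80wyukw'
Chunk 2: stream[13..14]='1' size=0x1=1, data at stream[16..17]='8' -> body[8..9], body so far='k80wyukw8'
Chunk 3: stream[19..20]='3' size=0x3=3, data at stream[22..25]='qj5' -> body[9..12], body so far='k80wyukw8qj5'
Chunk 4: stream[27..28]='0' size=0 (terminator). Final body='k80wyukw8qj5' (12 bytes)

Answer: 8 1 3 0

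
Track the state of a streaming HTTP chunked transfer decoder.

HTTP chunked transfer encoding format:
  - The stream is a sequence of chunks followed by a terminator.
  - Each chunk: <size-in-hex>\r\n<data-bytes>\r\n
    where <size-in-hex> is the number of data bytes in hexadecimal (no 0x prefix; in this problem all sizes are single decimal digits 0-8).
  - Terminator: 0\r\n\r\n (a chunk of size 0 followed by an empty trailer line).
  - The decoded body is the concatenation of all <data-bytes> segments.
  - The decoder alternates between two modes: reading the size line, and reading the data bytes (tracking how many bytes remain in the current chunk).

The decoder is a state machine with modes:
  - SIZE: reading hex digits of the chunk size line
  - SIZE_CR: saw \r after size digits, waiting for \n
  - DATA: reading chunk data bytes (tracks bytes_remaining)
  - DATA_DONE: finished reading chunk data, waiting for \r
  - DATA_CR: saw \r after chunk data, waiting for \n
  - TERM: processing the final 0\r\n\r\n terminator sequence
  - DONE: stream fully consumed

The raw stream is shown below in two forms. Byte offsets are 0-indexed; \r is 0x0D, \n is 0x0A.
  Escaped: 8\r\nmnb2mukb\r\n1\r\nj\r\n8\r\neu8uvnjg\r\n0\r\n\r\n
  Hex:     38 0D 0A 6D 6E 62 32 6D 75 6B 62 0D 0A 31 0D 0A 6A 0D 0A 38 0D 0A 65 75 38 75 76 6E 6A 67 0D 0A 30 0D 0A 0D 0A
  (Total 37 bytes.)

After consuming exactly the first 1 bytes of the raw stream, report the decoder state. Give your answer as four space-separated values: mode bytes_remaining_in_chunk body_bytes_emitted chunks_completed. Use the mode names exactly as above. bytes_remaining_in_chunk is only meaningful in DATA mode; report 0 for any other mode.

Answer: SIZE 0 0 0

Derivation:
Byte 0 = '8': mode=SIZE remaining=0 emitted=0 chunks_done=0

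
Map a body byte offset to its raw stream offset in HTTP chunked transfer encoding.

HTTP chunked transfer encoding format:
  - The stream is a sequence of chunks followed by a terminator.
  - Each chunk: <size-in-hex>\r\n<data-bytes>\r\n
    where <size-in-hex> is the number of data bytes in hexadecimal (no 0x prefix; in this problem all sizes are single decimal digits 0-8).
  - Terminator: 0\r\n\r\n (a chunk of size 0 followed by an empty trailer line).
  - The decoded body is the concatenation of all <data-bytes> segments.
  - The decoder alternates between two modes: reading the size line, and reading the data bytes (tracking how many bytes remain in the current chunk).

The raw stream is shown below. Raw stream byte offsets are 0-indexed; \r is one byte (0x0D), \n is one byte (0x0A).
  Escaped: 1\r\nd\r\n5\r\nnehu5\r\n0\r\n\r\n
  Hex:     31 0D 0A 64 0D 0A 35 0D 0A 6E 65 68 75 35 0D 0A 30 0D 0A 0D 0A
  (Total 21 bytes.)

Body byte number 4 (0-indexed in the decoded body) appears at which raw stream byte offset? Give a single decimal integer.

Answer: 12

Derivation:
Chunk 1: stream[0..1]='1' size=0x1=1, data at stream[3..4]='d' -> body[0..1], body so far='d'
Chunk 2: stream[6..7]='5' size=0x5=5, data at stream[9..14]='nehu5' -> body[1..6], body so far='dnehu5'
Chunk 3: stream[16..17]='0' size=0 (terminator). Final body='dnehu5' (6 bytes)
Body byte 4 at stream offset 12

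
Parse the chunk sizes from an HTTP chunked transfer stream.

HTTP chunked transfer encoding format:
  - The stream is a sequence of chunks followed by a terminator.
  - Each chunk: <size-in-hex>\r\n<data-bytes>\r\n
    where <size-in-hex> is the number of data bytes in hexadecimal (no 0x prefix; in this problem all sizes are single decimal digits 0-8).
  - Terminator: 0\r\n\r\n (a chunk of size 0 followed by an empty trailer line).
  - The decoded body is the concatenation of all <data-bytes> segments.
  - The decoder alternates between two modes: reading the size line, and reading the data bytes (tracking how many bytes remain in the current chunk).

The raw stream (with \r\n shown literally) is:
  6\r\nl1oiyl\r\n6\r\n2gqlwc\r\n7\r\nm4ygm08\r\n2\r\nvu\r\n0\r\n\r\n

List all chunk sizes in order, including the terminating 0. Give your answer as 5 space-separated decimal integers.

Answer: 6 6 7 2 0

Derivation:
Chunk 1: stream[0..1]='6' size=0x6=6, data at stream[3..9]='l1oiyl' -> body[0..6], body so far='l1oiyl'
Chunk 2: stream[11..12]='6' size=0x6=6, data at stream[14..20]='2gqlwc' -> body[6..12], body so far='l1oiyl2gqlwc'
Chunk 3: stream[22..23]='7' size=0x7=7, data at stream[25..32]='m4ygm08' -> body[12..19], body so far='l1oiyl2gqlwcm4ygm08'
Chunk 4: stream[34..35]='2' size=0x2=2, data at stream[37..39]='vu' -> body[19..21], body so far='l1oiyl2gqlwcm4ygm08vu'
Chunk 5: stream[41..42]='0' size=0 (terminator). Final body='l1oiyl2gqlwcm4ygm08vu' (21 bytes)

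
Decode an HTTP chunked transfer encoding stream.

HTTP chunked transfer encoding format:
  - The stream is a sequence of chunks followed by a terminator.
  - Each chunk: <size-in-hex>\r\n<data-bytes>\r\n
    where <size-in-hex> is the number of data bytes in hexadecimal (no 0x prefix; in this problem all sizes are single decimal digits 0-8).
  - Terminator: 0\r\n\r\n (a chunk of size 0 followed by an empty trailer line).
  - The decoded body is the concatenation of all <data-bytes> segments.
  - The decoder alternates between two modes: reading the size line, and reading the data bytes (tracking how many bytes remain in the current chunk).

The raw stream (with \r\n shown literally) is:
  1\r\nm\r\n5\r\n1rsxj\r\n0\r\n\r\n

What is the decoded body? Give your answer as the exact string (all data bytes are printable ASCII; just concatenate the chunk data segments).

Chunk 1: stream[0..1]='1' size=0x1=1, data at stream[3..4]='m' -> body[0..1], body so far='m'
Chunk 2: stream[6..7]='5' size=0x5=5, data at stream[9..14]='1rsxj' -> body[1..6], body so far='m1rsxj'
Chunk 3: stream[16..17]='0' size=0 (terminator). Final body='m1rsxj' (6 bytes)

Answer: m1rsxj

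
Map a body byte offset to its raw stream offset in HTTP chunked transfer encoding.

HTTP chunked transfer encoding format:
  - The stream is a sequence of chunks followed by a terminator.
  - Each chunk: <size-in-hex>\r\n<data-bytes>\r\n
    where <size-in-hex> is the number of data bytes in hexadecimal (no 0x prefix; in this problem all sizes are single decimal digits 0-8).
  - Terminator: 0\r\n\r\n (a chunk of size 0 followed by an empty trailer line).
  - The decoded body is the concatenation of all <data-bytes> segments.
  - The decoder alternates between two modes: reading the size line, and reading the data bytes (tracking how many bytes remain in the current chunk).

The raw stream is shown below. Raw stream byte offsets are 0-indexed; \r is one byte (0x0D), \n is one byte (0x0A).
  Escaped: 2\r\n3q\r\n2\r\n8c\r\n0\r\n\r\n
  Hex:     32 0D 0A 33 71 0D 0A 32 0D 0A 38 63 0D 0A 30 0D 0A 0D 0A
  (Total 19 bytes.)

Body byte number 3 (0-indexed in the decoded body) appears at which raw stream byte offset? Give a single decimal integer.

Chunk 1: stream[0..1]='2' size=0x2=2, data at stream[3..5]='3q' -> body[0..2], body so far='3q'
Chunk 2: stream[7..8]='2' size=0x2=2, data at stream[10..12]='8c' -> body[2..4], body so far='3q8c'
Chunk 3: stream[14..15]='0' size=0 (terminator). Final body='3q8c' (4 bytes)
Body byte 3 at stream offset 11

Answer: 11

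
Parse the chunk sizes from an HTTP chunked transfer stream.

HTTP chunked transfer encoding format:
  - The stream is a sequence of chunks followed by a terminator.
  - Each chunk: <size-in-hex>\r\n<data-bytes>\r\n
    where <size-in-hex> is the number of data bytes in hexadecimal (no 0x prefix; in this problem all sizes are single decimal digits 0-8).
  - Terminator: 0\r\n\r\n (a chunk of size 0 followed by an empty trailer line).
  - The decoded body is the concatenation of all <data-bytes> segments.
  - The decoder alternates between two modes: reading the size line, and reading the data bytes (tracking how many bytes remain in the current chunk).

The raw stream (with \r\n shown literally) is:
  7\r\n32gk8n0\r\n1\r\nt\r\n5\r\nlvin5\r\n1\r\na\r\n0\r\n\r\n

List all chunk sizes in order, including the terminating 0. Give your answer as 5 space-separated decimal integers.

Chunk 1: stream[0..1]='7' size=0x7=7, data at stream[3..10]='32gk8n0' -> body[0..7], body so far='32gk8n0'
Chunk 2: stream[12..13]='1' size=0x1=1, data at stream[15..16]='t' -> body[7..8], body so far='32gk8n0t'
Chunk 3: stream[18..19]='5' size=0x5=5, data at stream[21..26]='lvin5' -> body[8..13], body so far='32gk8n0tlvin5'
Chunk 4: stream[28..29]='1' size=0x1=1, data at stream[31..32]='a' -> body[13..14], body so far='32gk8n0tlvin5a'
Chunk 5: stream[34..35]='0' size=0 (terminator). Final body='32gk8n0tlvin5a' (14 bytes)

Answer: 7 1 5 1 0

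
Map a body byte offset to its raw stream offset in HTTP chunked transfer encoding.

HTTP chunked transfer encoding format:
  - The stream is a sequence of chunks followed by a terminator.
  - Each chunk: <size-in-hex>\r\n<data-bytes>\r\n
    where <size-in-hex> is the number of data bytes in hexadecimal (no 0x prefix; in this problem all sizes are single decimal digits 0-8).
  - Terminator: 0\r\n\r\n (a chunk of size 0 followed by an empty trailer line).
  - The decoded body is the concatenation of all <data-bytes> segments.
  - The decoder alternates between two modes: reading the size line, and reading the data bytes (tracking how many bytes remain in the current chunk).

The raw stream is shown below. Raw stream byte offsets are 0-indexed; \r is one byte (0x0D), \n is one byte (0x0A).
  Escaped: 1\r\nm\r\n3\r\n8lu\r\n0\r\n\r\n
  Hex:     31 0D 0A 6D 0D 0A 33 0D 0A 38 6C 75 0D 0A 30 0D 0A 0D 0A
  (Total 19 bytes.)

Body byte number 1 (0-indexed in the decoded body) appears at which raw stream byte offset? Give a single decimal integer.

Answer: 9

Derivation:
Chunk 1: stream[0..1]='1' size=0x1=1, data at stream[3..4]='m' -> body[0..1], body so far='m'
Chunk 2: stream[6..7]='3' size=0x3=3, data at stream[9..12]='8lu' -> body[1..4], body so far='m8lu'
Chunk 3: stream[14..15]='0' size=0 (terminator). Final body='m8lu' (4 bytes)
Body byte 1 at stream offset 9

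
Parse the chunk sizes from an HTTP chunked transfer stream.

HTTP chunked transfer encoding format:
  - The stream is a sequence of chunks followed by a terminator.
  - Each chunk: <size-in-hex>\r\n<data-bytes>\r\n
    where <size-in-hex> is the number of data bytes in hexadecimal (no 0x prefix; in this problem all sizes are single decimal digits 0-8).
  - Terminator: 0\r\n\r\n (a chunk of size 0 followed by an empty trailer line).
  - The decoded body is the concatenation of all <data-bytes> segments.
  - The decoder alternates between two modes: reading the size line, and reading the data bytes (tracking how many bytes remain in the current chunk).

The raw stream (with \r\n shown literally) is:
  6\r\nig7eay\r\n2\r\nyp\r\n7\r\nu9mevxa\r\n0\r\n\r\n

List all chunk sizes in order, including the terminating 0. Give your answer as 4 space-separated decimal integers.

Answer: 6 2 7 0

Derivation:
Chunk 1: stream[0..1]='6' size=0x6=6, data at stream[3..9]='ig7eay' -> body[0..6], body so far='ig7eay'
Chunk 2: stream[11..12]='2' size=0x2=2, data at stream[14..16]='yp' -> body[6..8], body so far='ig7eayyp'
Chunk 3: stream[18..19]='7' size=0x7=7, data at stream[21..28]='u9mevxa' -> body[8..15], body so far='ig7eayypu9mevxa'
Chunk 4: stream[30..31]='0' size=0 (terminator). Final body='ig7eayypu9mevxa' (15 bytes)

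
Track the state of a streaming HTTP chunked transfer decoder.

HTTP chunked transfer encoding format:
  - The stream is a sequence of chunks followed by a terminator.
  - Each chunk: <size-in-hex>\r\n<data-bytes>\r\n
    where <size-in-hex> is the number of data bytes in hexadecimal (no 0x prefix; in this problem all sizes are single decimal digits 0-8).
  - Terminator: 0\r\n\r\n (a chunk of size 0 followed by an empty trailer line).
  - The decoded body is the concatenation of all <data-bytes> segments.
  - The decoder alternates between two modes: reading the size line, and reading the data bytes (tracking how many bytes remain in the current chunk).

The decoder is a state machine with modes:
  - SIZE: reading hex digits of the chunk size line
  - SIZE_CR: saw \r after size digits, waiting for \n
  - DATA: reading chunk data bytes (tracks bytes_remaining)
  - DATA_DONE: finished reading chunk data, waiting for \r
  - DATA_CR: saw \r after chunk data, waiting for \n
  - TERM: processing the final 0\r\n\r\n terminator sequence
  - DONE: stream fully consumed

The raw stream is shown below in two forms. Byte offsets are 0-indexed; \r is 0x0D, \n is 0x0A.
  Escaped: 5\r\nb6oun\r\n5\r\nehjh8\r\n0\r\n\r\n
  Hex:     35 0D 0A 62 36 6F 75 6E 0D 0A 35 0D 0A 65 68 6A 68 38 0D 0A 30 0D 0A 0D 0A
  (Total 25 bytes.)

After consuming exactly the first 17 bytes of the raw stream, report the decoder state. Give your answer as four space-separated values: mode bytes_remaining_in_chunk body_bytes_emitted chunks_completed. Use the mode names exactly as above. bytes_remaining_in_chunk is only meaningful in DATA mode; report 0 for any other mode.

Byte 0 = '5': mode=SIZE remaining=0 emitted=0 chunks_done=0
Byte 1 = 0x0D: mode=SIZE_CR remaining=0 emitted=0 chunks_done=0
Byte 2 = 0x0A: mode=DATA remaining=5 emitted=0 chunks_done=0
Byte 3 = 'b': mode=DATA remaining=4 emitted=1 chunks_done=0
Byte 4 = '6': mode=DATA remaining=3 emitted=2 chunks_done=0
Byte 5 = 'o': mode=DATA remaining=2 emitted=3 chunks_done=0
Byte 6 = 'u': mode=DATA remaining=1 emitted=4 chunks_done=0
Byte 7 = 'n': mode=DATA_DONE remaining=0 emitted=5 chunks_done=0
Byte 8 = 0x0D: mode=DATA_CR remaining=0 emitted=5 chunks_done=0
Byte 9 = 0x0A: mode=SIZE remaining=0 emitted=5 chunks_done=1
Byte 10 = '5': mode=SIZE remaining=0 emitted=5 chunks_done=1
Byte 11 = 0x0D: mode=SIZE_CR remaining=0 emitted=5 chunks_done=1
Byte 12 = 0x0A: mode=DATA remaining=5 emitted=5 chunks_done=1
Byte 13 = 'e': mode=DATA remaining=4 emitted=6 chunks_done=1
Byte 14 = 'h': mode=DATA remaining=3 emitted=7 chunks_done=1
Byte 15 = 'j': mode=DATA remaining=2 emitted=8 chunks_done=1
Byte 16 = 'h': mode=DATA remaining=1 emitted=9 chunks_done=1

Answer: DATA 1 9 1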